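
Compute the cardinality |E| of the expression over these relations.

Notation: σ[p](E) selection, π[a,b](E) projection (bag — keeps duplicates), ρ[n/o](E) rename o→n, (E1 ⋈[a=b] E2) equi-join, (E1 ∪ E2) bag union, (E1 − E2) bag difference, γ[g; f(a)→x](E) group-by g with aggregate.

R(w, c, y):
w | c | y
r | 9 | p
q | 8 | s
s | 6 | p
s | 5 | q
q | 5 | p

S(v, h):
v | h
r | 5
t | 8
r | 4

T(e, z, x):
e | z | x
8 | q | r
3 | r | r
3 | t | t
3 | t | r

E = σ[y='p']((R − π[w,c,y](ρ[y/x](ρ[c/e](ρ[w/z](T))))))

Stepwise |·|:
  R → 5
  T → 4
  ρ[w/z](T) → 4
  ρ[c/e](ρ[w/z](T)) → 4
  ρ[y/x](ρ[c/e](ρ[w/z](T))) → 4
  π[w,c,y](ρ[y/x](ρ[c/e](ρ[w/z](T)))) → 4
  (R − π[w,c,y](ρ[y/x](ρ[c/e](ρ[w/z](T))))) → 5
  σ[y='p']((R − π[w,c,y](ρ[y/x](ρ[c/e](ρ[w/z](T)))))) → 3

|E| = 3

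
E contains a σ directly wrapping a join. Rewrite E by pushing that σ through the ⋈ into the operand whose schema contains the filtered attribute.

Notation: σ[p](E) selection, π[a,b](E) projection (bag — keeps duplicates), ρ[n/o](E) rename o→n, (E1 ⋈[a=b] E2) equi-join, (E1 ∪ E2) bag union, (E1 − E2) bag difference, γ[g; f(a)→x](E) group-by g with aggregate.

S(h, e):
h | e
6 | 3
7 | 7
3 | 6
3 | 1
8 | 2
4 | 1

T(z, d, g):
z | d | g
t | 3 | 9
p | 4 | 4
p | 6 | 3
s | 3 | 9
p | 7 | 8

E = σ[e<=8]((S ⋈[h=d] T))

σ filters on e, owned by the left side.
E' = (σ[e<=8](S) ⋈[h=d] T)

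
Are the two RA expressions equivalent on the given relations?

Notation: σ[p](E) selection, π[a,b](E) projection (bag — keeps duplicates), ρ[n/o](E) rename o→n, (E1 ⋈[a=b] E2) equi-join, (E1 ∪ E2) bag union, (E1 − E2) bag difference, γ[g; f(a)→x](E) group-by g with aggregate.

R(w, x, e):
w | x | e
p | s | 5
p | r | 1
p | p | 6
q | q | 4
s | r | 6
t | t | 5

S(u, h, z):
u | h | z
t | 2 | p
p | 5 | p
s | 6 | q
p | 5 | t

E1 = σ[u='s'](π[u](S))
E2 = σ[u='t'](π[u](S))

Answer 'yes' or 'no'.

E1 per-node cardinality:
  S → 4
  π[u](S) → 4
  σ[u='s'](π[u](S)) → 1
E2 per-node cardinality:
  S → 4
  π[u](S) → 4
  σ[u='t'](π[u](S)) → 1

E1 result:
u
s
E2 result:
u
t
Witness: ('t',) appears 0× in E1 but 1× in E2.

no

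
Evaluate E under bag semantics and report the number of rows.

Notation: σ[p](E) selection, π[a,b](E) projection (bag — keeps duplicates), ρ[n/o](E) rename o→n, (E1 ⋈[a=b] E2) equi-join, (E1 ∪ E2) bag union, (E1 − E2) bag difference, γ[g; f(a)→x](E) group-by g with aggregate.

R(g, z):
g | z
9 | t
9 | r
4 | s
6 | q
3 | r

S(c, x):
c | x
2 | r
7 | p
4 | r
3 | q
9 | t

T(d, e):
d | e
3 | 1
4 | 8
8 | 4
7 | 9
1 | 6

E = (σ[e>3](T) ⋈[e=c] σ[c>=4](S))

Row counts bottom-up:
  T → 5
  σ[e>3](T) → 4
  S → 5
  σ[c>=4](S) → 3
  (σ[e>3](T) ⋈[e=c] σ[c>=4](S)) → 2

|E| = 2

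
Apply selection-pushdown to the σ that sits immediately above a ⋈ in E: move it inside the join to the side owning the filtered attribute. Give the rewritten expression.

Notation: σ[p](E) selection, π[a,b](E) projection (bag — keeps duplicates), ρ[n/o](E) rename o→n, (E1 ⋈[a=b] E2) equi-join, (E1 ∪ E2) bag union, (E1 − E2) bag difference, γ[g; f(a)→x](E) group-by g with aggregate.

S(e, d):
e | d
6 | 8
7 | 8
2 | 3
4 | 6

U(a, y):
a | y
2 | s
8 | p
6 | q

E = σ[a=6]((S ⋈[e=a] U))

σ filters on a, owned by the right side.
E' = (S ⋈[e=a] σ[a=6](U))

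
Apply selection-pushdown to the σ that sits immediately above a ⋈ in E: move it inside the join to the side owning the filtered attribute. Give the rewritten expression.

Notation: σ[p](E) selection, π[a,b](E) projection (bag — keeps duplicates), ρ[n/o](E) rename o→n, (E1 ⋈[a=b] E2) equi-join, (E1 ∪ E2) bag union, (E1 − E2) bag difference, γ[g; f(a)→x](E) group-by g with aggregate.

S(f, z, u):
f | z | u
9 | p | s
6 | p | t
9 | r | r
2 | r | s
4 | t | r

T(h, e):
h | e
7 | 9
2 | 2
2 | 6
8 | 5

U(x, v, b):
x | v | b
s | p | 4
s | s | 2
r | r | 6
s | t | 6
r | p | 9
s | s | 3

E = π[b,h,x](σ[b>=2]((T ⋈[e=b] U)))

σ filters on b, owned by the right side.
E' = π[b,h,x]((T ⋈[e=b] σ[b>=2](U)))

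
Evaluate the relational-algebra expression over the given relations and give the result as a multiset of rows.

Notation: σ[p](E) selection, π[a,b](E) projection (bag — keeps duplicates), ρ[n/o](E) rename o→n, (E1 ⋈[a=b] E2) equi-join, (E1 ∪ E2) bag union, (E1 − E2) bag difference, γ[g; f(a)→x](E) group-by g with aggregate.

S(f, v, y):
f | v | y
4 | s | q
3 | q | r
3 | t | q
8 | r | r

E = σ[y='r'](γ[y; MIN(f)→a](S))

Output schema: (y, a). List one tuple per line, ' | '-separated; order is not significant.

Per-node cardinality:
  S → 4
  γ[y; MIN(f)→a](S) → 2
  σ[y='r'](γ[y; MIN(f)→a](S)) → 1

== RESULT ==
y | a
r | 3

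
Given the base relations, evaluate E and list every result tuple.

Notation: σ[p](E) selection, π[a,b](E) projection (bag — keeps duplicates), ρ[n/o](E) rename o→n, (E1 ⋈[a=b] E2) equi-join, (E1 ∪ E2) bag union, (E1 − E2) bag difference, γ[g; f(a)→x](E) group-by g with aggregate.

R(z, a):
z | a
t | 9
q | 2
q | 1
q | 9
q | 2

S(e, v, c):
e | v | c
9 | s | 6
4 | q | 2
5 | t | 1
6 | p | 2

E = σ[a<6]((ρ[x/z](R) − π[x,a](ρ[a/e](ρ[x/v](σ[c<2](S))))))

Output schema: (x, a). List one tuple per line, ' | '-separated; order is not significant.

Subexpression sizes:
  R → 5
  ρ[x/z](R) → 5
  S → 4
  σ[c<2](S) → 1
  ρ[x/v](σ[c<2](S)) → 1
  ρ[a/e](ρ[x/v](σ[c<2](S))) → 1
  π[x,a](ρ[a/e](ρ[x/v](σ[c<2](S)))) → 1
  (ρ[x/z](R) − π[x,a](ρ[a/e](ρ[x/v](σ[c<2](S))))) → 5
  σ[a<6]((ρ[x/z](R) − π[x,a](ρ[a/e](ρ[x/v](σ[c<2](S)))))) → 3

== RESULT ==
x | a
q | 1
q | 2
q | 2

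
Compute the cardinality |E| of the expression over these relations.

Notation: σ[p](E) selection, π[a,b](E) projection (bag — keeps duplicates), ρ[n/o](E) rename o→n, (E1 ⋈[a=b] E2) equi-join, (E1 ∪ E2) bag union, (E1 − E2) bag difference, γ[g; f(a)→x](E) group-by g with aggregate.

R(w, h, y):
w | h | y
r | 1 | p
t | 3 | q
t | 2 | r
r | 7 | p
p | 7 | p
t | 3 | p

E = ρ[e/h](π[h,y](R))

Subexpression sizes:
  R → 6
  π[h,y](R) → 6
  ρ[e/h](π[h,y](R)) → 6

|E| = 6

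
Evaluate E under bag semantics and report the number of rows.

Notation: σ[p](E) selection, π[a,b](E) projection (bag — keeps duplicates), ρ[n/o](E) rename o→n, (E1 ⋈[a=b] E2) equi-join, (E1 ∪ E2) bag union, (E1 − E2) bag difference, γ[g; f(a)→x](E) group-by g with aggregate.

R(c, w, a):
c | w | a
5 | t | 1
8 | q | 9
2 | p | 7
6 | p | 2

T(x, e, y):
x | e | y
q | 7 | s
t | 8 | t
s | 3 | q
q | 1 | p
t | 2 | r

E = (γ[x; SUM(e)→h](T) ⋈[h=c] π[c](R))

Stepwise |·|:
  T → 5
  γ[x; SUM(e)→h](T) → 3
  R → 4
  π[c](R) → 4
  (γ[x; SUM(e)→h](T) ⋈[h=c] π[c](R)) → 1

|E| = 1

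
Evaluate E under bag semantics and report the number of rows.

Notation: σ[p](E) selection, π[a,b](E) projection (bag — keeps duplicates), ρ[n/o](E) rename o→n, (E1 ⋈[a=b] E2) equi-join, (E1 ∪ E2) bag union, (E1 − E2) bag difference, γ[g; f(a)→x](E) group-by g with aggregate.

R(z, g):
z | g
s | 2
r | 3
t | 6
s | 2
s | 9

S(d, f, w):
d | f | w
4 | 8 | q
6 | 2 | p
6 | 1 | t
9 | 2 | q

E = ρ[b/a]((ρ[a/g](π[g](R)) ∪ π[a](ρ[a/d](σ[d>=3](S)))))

Stepwise |·|:
  R → 5
  π[g](R) → 5
  ρ[a/g](π[g](R)) → 5
  S → 4
  σ[d>=3](S) → 4
  ρ[a/d](σ[d>=3](S)) → 4
  π[a](ρ[a/d](σ[d>=3](S))) → 4
  (ρ[a/g](π[g](R)) ∪ π[a](ρ[a/d](σ[d>=3](S)))) → 9
  ρ[b/a]((ρ[a/g](π[g](R)) ∪ π[a](ρ[a/d](σ[d>=3](S))))) → 9

|E| = 9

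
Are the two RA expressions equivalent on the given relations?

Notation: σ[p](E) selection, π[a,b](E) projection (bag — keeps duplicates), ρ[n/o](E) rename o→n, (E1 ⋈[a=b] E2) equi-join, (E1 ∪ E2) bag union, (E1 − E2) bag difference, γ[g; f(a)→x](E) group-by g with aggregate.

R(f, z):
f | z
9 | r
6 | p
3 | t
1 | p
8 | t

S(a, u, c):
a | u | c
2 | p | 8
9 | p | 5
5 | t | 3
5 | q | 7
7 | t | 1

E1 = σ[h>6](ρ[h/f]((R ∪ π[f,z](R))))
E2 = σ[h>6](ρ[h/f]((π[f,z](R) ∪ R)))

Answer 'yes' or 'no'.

E1 per-node cardinality:
  R → 5
  R → 5
  π[f,z](R) → 5
  (R ∪ π[f,z](R)) → 10
  ρ[h/f]((R ∪ π[f,z](R))) → 10
  σ[h>6](ρ[h/f]((R ∪ π[f,z](R)))) → 4
E2 per-node cardinality:
  R → 5
  π[f,z](R) → 5
  R → 5
  (π[f,z](R) ∪ R) → 10
  ρ[h/f]((π[f,z](R) ∪ R)) → 10
  σ[h>6](ρ[h/f]((π[f,z](R) ∪ R))) → 4

E1 and E2 produce the same multiset:
h | z
8 | t
8 | t
9 | r
9 | r

yes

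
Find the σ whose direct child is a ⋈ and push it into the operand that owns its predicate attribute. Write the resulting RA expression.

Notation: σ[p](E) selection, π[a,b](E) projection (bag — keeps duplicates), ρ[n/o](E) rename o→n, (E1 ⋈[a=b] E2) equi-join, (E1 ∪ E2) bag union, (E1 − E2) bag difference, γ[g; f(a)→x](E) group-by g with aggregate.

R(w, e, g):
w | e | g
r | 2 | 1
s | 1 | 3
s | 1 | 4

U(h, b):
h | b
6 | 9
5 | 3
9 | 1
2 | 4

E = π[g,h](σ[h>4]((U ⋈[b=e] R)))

σ filters on h, owned by the left side.
E' = π[g,h]((σ[h>4](U) ⋈[b=e] R))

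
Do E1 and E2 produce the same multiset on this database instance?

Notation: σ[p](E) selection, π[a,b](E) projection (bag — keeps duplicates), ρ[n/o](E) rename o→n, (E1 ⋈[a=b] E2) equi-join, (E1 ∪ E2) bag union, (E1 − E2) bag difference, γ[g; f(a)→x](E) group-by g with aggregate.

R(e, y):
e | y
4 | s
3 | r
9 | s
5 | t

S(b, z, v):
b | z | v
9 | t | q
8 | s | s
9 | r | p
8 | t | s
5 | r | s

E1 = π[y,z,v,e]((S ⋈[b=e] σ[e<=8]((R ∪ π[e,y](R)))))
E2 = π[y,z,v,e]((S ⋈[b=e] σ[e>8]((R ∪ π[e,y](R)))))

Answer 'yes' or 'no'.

E1 per-node cardinality:
  S → 5
  R → 4
  R → 4
  π[e,y](R) → 4
  (R ∪ π[e,y](R)) → 8
  σ[e<=8]((R ∪ π[e,y](R))) → 6
  (S ⋈[b=e] σ[e<=8]((R ∪ π[e,y](R)))) → 2
  π[y,z,v,e]((S ⋈[b=e] σ[e<=8]((R ∪ π[e,y](R))))) → 2
E2 per-node cardinality:
  S → 5
  R → 4
  R → 4
  π[e,y](R) → 4
  (R ∪ π[e,y](R)) → 8
  σ[e>8]((R ∪ π[e,y](R))) → 2
  (S ⋈[b=e] σ[e>8]((R ∪ π[e,y](R)))) → 4
  π[y,z,v,e]((S ⋈[b=e] σ[e>8]((R ∪ π[e,y](R))))) → 4

E1 result:
y | z | v | e
t | r | s | 5
t | r | s | 5
E2 result:
y | z | v | e
s | r | p | 9
s | r | p | 9
s | t | q | 9
s | t | q | 9
Witness: ('s', 't', 'q', 9) appears 0× in E1 but 2× in E2.

no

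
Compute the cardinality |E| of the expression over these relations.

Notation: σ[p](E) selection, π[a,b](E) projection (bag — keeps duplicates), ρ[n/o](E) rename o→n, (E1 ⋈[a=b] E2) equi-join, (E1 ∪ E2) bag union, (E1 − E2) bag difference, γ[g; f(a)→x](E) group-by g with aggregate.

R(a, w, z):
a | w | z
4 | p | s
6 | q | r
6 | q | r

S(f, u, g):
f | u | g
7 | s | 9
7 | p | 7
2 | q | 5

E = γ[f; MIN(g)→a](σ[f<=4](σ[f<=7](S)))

Stepwise |·|:
  S → 3
  σ[f<=7](S) → 3
  σ[f<=4](σ[f<=7](S)) → 1
  γ[f; MIN(g)→a](σ[f<=4](σ[f<=7](S))) → 1

|E| = 1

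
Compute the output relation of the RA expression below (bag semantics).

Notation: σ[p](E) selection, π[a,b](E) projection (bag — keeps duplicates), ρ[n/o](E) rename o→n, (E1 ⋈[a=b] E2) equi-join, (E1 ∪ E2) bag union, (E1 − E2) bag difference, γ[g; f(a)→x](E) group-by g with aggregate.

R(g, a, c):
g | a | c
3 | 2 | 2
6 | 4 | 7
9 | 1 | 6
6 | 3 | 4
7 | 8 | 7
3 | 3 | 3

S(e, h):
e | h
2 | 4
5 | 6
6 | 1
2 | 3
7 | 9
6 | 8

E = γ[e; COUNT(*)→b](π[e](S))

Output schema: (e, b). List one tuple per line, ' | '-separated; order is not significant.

Subexpression sizes:
  S → 6
  π[e](S) → 6
  γ[e; COUNT(*)→b](π[e](S)) → 4

== RESULT ==
e | b
2 | 2
5 | 1
6 | 2
7 | 1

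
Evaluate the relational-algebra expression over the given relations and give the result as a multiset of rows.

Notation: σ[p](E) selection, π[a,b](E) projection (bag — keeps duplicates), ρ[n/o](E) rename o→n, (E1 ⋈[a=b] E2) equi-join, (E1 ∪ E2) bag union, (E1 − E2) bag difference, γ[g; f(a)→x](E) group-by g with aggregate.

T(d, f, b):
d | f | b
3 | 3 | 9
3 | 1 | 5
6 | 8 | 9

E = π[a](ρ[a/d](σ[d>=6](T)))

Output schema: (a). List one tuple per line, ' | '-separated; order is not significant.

Stepwise |·|:
  T → 3
  σ[d>=6](T) → 1
  ρ[a/d](σ[d>=6](T)) → 1
  π[a](ρ[a/d](σ[d>=6](T))) → 1

== RESULT ==
a
6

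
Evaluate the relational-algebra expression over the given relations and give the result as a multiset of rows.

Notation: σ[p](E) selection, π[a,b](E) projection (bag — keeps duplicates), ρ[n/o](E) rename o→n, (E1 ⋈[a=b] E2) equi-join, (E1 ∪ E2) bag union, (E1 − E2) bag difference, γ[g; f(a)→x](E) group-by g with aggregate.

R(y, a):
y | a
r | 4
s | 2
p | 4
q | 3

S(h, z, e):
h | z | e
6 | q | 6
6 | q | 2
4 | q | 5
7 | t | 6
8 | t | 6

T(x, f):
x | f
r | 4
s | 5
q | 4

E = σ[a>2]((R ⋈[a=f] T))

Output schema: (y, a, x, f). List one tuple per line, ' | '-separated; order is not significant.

Stepwise |·|:
  R → 4
  T → 3
  (R ⋈[a=f] T) → 4
  σ[a>2]((R ⋈[a=f] T)) → 4

== RESULT ==
y | a | x | f
p | 4 | q | 4
p | 4 | r | 4
r | 4 | q | 4
r | 4 | r | 4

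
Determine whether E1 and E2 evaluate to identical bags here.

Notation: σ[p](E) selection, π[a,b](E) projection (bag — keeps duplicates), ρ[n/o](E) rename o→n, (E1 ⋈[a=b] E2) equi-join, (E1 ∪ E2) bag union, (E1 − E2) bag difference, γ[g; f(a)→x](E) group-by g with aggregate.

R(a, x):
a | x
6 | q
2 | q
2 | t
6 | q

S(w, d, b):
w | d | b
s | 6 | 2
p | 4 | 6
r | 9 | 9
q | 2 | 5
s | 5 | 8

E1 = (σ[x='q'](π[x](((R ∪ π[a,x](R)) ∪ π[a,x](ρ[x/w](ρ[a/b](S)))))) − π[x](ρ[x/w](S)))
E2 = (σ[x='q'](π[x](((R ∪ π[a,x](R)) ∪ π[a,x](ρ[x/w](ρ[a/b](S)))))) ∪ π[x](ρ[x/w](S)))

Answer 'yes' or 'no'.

E1 subexpression sizes:
  R → 4
  R → 4
  π[a,x](R) → 4
  (R ∪ π[a,x](R)) → 8
  S → 5
  ρ[a/b](S) → 5
  ρ[x/w](ρ[a/b](S)) → 5
  π[a,x](ρ[x/w](ρ[a/b](S))) → 5
  ((R ∪ π[a,x](R)) ∪ π[a,x](ρ[x/w](ρ[a/b](S)))) → 13
  π[x](((R ∪ π[a,x](R)) ∪ π[a,x](ρ[x/w](ρ[a/b](S))))) → 13
  σ[x='q'](π[x](((R ∪ π[a,x](R)) ∪ π[a,x](ρ[x/w](ρ[a/b](S)))))) → 7
  S → 5
  ρ[x/w](S) → 5
  π[x](ρ[x/w](S)) → 5
  (σ[x='q'](π[x](((R ∪ π[a,x](R)) ∪ π[a,x](ρ[x/w](ρ[a/b](S)))))) − π[x](ρ[x/w](S))) → 6
E2 subexpression sizes:
  R → 4
  R → 4
  π[a,x](R) → 4
  (R ∪ π[a,x](R)) → 8
  S → 5
  ρ[a/b](S) → 5
  ρ[x/w](ρ[a/b](S)) → 5
  π[a,x](ρ[x/w](ρ[a/b](S))) → 5
  ((R ∪ π[a,x](R)) ∪ π[a,x](ρ[x/w](ρ[a/b](S)))) → 13
  π[x](((R ∪ π[a,x](R)) ∪ π[a,x](ρ[x/w](ρ[a/b](S))))) → 13
  σ[x='q'](π[x](((R ∪ π[a,x](R)) ∪ π[a,x](ρ[x/w](ρ[a/b](S)))))) → 7
  S → 5
  ρ[x/w](S) → 5
  π[x](ρ[x/w](S)) → 5
  (σ[x='q'](π[x](((R ∪ π[a,x](R)) ∪ π[a,x](ρ[x/w](ρ[a/b](S)))))) ∪ π[x](ρ[x/w](S))) → 12

E1 result:
x
q
q
q
q
q
q
E2 result:
x
p
q
q
q
q
q
q
q
q
r
s
s
Witness: ('s',) appears 0× in E1 but 2× in E2.

no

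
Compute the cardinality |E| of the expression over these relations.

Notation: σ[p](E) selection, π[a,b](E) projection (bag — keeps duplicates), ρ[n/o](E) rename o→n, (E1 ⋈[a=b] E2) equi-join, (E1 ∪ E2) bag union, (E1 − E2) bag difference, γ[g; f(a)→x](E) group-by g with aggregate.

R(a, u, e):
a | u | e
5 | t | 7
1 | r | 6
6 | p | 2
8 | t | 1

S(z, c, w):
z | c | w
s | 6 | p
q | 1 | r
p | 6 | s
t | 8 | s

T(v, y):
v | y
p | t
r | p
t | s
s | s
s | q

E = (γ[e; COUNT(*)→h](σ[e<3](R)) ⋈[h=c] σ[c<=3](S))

Row counts bottom-up:
  R → 4
  σ[e<3](R) → 2
  γ[e; COUNT(*)→h](σ[e<3](R)) → 2
  S → 4
  σ[c<=3](S) → 1
  (γ[e; COUNT(*)→h](σ[e<3](R)) ⋈[h=c] σ[c<=3](S)) → 2

|E| = 2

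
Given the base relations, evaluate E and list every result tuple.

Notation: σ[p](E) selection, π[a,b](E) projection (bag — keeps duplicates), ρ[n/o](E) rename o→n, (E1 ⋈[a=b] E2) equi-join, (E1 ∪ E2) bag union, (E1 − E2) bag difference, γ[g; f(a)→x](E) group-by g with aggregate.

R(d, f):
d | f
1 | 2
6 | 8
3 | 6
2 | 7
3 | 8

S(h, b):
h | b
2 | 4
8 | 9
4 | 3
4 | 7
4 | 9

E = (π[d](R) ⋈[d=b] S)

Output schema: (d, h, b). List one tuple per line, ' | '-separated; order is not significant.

Stepwise |·|:
  R → 5
  π[d](R) → 5
  S → 5
  (π[d](R) ⋈[d=b] S) → 2

== RESULT ==
d | h | b
3 | 4 | 3
3 | 4 | 3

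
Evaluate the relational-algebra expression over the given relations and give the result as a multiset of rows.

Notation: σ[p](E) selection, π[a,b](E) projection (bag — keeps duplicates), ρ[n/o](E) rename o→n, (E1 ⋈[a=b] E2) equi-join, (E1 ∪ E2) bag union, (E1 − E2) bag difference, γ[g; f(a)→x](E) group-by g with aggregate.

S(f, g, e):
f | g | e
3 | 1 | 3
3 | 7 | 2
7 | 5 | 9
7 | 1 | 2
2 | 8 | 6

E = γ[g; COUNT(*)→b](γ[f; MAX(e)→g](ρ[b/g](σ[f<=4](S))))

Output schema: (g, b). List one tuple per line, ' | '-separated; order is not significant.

Subexpression sizes:
  S → 5
  σ[f<=4](S) → 3
  ρ[b/g](σ[f<=4](S)) → 3
  γ[f; MAX(e)→g](ρ[b/g](σ[f<=4](S))) → 2
  γ[g; COUNT(*)→b](γ[f; MAX(e)→g](ρ[b/g](σ[f<=4](S)))) → 2

== RESULT ==
g | b
3 | 1
6 | 1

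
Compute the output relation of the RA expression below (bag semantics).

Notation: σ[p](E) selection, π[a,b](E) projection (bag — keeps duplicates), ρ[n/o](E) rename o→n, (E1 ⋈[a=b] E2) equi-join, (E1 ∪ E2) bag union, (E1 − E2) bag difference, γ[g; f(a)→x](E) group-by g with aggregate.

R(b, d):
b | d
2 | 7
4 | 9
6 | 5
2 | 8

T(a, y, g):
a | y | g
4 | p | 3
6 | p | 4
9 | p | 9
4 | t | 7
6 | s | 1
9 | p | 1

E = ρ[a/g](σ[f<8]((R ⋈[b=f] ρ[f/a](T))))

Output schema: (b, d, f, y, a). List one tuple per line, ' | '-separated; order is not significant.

Row counts bottom-up:
  R → 4
  T → 6
  ρ[f/a](T) → 6
  (R ⋈[b=f] ρ[f/a](T)) → 4
  σ[f<8]((R ⋈[b=f] ρ[f/a](T))) → 4
  ρ[a/g](σ[f<8]((R ⋈[b=f] ρ[f/a](T)))) → 4

== RESULT ==
b | d | f | y | a
4 | 9 | 4 | p | 3
4 | 9 | 4 | t | 7
6 | 5 | 6 | p | 4
6 | 5 | 6 | s | 1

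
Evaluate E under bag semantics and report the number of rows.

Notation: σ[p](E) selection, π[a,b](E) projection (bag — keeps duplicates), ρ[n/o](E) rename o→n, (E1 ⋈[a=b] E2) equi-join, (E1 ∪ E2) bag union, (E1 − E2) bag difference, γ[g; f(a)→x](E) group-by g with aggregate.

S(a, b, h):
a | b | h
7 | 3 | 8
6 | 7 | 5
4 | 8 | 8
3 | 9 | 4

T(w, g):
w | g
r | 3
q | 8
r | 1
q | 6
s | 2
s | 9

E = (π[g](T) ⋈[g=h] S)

Per-node cardinality:
  T → 6
  π[g](T) → 6
  S → 4
  (π[g](T) ⋈[g=h] S) → 2

|E| = 2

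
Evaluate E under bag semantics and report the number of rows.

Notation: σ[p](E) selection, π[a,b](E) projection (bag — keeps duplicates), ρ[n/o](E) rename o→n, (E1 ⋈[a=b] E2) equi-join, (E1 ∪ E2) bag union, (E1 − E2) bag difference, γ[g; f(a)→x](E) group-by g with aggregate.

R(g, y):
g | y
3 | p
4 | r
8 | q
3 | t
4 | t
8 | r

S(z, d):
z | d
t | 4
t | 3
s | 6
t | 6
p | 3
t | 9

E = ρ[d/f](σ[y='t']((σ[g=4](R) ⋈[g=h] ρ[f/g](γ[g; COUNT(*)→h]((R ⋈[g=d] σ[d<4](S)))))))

Row counts bottom-up:
  R → 6
  σ[g=4](R) → 2
  R → 6
  S → 6
  σ[d<4](S) → 2
  (R ⋈[g=d] σ[d<4](S)) → 4
  γ[g; COUNT(*)→h]((R ⋈[g=d] σ[d<4](S))) → 1
  ρ[f/g](γ[g; COUNT(*)→h]((R ⋈[g=d] σ[d<4](S)))) → 1
  (σ[g=4](R) ⋈[g=h] ρ[f/g](γ[g; COUNT(*)→h]((R ⋈[g=d] σ[d<4](S))))) → 2
  σ[y='t']((σ[g=4](R) ⋈[g=h] ρ[f/g](γ[g; COUNT(*)→h]((R ⋈[g=d] σ[d<4](S)))))) → 1
  ρ[d/f](σ[y='t']((σ[g=4](R) ⋈[g=h] ρ[f/g](γ[g; COUNT(*)→h]((R ⋈[g=d] σ[d<4](S))))))) → 1

|E| = 1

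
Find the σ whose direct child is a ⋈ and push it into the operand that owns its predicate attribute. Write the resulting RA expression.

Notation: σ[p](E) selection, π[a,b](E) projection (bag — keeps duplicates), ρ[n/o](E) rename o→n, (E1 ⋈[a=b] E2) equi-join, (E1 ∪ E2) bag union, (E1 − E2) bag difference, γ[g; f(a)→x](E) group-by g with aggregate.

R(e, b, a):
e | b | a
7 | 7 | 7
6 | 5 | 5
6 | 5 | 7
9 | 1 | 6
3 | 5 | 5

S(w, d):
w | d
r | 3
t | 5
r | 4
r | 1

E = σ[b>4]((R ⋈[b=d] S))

σ filters on b, owned by the left side.
E' = (σ[b>4](R) ⋈[b=d] S)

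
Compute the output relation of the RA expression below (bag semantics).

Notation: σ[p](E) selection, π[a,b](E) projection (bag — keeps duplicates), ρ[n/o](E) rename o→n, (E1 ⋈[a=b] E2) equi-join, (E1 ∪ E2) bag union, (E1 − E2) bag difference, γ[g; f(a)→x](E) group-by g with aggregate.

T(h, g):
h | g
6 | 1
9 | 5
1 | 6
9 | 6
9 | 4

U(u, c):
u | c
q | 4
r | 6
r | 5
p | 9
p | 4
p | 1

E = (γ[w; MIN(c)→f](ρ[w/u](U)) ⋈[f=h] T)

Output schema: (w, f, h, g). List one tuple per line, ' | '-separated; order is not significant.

Row counts bottom-up:
  U → 6
  ρ[w/u](U) → 6
  γ[w; MIN(c)→f](ρ[w/u](U)) → 3
  T → 5
  (γ[w; MIN(c)→f](ρ[w/u](U)) ⋈[f=h] T) → 1

== RESULT ==
w | f | h | g
p | 1 | 1 | 6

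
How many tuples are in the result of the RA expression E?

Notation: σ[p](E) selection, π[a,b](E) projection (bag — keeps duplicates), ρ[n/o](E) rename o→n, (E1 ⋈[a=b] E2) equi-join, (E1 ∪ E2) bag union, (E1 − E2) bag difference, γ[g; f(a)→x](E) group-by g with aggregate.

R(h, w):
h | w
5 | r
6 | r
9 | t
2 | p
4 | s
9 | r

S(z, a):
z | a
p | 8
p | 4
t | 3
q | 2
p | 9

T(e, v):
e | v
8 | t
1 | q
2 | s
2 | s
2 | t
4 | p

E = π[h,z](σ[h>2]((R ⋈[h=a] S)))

Per-node cardinality:
  R → 6
  S → 5
  (R ⋈[h=a] S) → 4
  σ[h>2]((R ⋈[h=a] S)) → 3
  π[h,z](σ[h>2]((R ⋈[h=a] S))) → 3

|E| = 3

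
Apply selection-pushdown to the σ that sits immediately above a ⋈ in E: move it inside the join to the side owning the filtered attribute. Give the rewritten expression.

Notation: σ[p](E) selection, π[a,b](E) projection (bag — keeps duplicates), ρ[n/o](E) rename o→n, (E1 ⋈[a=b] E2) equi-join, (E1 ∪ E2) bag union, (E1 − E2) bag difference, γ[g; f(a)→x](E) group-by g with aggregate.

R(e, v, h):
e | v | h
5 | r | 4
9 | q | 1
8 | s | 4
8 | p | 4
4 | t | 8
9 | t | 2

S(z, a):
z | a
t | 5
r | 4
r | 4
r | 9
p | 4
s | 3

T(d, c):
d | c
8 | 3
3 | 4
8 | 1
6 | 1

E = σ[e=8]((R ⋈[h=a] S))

σ filters on e, owned by the left side.
E' = (σ[e=8](R) ⋈[h=a] S)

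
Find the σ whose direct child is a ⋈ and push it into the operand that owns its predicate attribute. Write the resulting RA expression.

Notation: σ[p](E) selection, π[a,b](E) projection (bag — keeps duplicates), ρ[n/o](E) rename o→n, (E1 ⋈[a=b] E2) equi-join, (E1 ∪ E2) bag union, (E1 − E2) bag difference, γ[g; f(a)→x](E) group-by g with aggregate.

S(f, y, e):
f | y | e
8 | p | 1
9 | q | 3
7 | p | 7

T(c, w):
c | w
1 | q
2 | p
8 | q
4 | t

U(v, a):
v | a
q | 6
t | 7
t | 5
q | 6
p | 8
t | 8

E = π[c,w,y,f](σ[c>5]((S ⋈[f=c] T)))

σ filters on c, owned by the right side.
E' = π[c,w,y,f]((S ⋈[f=c] σ[c>5](T)))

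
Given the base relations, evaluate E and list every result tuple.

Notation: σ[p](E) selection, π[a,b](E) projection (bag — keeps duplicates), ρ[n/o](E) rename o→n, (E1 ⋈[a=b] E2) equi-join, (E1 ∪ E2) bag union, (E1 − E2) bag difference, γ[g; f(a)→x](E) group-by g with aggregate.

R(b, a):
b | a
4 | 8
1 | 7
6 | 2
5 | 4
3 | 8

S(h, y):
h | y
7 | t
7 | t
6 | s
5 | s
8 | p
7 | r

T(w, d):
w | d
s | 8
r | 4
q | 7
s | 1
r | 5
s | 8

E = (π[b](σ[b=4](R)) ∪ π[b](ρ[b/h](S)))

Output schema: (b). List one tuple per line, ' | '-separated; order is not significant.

Row counts bottom-up:
  R → 5
  σ[b=4](R) → 1
  π[b](σ[b=4](R)) → 1
  S → 6
  ρ[b/h](S) → 6
  π[b](ρ[b/h](S)) → 6
  (π[b](σ[b=4](R)) ∪ π[b](ρ[b/h](S))) → 7

== RESULT ==
b
4
5
6
7
7
7
8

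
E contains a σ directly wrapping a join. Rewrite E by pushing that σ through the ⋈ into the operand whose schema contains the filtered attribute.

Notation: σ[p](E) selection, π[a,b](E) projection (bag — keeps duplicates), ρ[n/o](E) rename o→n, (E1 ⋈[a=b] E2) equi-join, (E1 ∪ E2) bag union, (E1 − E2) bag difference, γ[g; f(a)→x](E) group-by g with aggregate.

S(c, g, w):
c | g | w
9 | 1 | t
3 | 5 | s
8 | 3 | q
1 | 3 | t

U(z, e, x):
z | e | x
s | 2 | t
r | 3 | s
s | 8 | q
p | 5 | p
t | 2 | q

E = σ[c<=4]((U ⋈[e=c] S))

σ filters on c, owned by the right side.
E' = (U ⋈[e=c] σ[c<=4](S))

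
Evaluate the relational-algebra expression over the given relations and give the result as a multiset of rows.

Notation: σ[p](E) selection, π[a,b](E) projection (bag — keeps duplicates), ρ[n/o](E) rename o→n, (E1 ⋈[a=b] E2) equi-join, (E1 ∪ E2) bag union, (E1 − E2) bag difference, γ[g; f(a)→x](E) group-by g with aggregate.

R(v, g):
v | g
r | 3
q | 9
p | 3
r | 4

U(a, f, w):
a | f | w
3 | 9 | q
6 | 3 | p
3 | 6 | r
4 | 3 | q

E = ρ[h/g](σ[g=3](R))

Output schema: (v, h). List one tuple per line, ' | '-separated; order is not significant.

Row counts bottom-up:
  R → 4
  σ[g=3](R) → 2
  ρ[h/g](σ[g=3](R)) → 2

== RESULT ==
v | h
p | 3
r | 3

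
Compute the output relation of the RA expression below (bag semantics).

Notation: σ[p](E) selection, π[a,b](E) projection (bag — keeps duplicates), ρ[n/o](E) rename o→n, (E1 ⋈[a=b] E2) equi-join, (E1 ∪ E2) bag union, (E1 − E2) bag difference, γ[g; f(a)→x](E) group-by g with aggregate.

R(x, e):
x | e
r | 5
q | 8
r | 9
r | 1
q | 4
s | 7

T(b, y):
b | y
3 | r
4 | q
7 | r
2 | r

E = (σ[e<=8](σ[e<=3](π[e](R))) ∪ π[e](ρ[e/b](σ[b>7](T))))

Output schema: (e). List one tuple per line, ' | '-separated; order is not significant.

Row counts bottom-up:
  R → 6
  π[e](R) → 6
  σ[e<=3](π[e](R)) → 1
  σ[e<=8](σ[e<=3](π[e](R))) → 1
  T → 4
  σ[b>7](T) → 0
  ρ[e/b](σ[b>7](T)) → 0
  π[e](ρ[e/b](σ[b>7](T))) → 0
  (σ[e<=8](σ[e<=3](π[e](R))) ∪ π[e](ρ[e/b](σ[b>7](T)))) → 1

== RESULT ==
e
1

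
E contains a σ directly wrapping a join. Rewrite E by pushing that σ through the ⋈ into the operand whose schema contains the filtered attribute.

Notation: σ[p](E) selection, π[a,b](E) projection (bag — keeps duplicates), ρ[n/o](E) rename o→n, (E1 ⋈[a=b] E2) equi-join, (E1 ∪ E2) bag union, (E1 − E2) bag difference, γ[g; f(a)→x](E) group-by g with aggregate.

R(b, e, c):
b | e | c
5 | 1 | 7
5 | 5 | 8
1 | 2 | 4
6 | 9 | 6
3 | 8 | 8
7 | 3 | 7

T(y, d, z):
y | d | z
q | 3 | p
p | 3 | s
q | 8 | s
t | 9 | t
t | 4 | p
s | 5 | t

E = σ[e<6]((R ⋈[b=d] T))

σ filters on e, owned by the left side.
E' = (σ[e<6](R) ⋈[b=d] T)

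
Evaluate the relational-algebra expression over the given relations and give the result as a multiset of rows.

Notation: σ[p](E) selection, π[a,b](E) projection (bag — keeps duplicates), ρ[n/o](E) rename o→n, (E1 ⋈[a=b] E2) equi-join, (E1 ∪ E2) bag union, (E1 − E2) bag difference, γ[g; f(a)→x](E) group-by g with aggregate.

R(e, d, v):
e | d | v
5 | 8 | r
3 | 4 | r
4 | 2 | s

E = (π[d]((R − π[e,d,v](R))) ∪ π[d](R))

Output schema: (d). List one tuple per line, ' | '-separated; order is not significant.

Subexpression sizes:
  R → 3
  R → 3
  π[e,d,v](R) → 3
  (R − π[e,d,v](R)) → 0
  π[d]((R − π[e,d,v](R))) → 0
  R → 3
  π[d](R) → 3
  (π[d]((R − π[e,d,v](R))) ∪ π[d](R)) → 3

== RESULT ==
d
2
4
8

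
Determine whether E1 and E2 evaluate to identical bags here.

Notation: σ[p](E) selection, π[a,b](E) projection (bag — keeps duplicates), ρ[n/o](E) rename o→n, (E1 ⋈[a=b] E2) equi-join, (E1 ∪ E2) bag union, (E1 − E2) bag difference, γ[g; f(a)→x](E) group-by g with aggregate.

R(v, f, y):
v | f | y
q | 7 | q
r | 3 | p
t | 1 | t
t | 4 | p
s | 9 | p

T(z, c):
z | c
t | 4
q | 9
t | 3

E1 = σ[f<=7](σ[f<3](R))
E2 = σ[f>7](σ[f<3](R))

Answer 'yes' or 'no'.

E1 subexpression sizes:
  R → 5
  σ[f<3](R) → 1
  σ[f<=7](σ[f<3](R)) → 1
E2 subexpression sizes:
  R → 5
  σ[f<3](R) → 1
  σ[f>7](σ[f<3](R)) → 0

E1 result:
v | f | y
t | 1 | t
E2 result:
v | f | y
(0 rows)
Witness: ('t', 1, 't') appears 1× in E1 but 0× in E2.

no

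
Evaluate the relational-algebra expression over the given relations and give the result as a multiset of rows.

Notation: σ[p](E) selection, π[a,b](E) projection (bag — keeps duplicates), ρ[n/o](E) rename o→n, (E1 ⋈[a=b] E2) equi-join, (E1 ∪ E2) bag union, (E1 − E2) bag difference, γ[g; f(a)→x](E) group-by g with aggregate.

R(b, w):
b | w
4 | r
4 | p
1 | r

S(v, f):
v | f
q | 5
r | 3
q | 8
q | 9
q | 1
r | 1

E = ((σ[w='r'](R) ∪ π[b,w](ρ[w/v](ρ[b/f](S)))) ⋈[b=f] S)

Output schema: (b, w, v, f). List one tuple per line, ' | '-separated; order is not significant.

Per-node cardinality:
  R → 3
  σ[w='r'](R) → 2
  S → 6
  ρ[b/f](S) → 6
  ρ[w/v](ρ[b/f](S)) → 6
  π[b,w](ρ[w/v](ρ[b/f](S))) → 6
  (σ[w='r'](R) ∪ π[b,w](ρ[w/v](ρ[b/f](S)))) → 8
  S → 6
  ((σ[w='r'](R) ∪ π[b,w](ρ[w/v](ρ[b/f](S)))) ⋈[b=f] S) → 10

== RESULT ==
b | w | v | f
1 | q | q | 1
1 | q | r | 1
1 | r | q | 1
1 | r | q | 1
1 | r | r | 1
1 | r | r | 1
3 | r | r | 3
5 | q | q | 5
8 | q | q | 8
9 | q | q | 9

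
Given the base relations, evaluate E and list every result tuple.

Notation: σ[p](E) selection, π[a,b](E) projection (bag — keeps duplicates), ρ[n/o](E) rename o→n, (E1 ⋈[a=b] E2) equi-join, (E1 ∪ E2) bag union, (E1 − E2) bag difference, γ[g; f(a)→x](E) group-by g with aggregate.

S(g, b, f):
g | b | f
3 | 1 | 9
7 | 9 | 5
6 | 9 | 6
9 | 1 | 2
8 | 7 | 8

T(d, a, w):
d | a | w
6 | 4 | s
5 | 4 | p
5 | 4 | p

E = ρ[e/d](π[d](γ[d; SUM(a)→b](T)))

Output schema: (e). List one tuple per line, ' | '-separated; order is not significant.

Row counts bottom-up:
  T → 3
  γ[d; SUM(a)→b](T) → 2
  π[d](γ[d; SUM(a)→b](T)) → 2
  ρ[e/d](π[d](γ[d; SUM(a)→b](T))) → 2

== RESULT ==
e
5
6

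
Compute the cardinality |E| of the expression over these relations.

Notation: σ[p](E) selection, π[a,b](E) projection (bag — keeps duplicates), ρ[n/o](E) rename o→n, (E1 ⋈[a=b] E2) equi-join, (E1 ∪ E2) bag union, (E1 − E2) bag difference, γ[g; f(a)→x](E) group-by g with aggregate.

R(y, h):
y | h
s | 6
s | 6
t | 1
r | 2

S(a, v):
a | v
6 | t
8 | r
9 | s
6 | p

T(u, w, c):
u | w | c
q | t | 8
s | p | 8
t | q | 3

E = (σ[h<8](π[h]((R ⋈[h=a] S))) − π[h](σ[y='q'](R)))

Stepwise |·|:
  R → 4
  S → 4
  (R ⋈[h=a] S) → 4
  π[h]((R ⋈[h=a] S)) → 4
  σ[h<8](π[h]((R ⋈[h=a] S))) → 4
  R → 4
  σ[y='q'](R) → 0
  π[h](σ[y='q'](R)) → 0
  (σ[h<8](π[h]((R ⋈[h=a] S))) − π[h](σ[y='q'](R))) → 4

|E| = 4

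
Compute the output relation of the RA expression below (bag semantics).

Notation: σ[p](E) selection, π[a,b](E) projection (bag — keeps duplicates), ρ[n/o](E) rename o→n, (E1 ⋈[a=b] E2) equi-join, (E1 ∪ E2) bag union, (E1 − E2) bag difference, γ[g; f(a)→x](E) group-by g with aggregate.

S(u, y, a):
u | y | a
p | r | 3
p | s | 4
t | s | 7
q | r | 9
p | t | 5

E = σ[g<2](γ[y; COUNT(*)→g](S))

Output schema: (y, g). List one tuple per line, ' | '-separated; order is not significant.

Row counts bottom-up:
  S → 5
  γ[y; COUNT(*)→g](S) → 3
  σ[g<2](γ[y; COUNT(*)→g](S)) → 1

== RESULT ==
y | g
t | 1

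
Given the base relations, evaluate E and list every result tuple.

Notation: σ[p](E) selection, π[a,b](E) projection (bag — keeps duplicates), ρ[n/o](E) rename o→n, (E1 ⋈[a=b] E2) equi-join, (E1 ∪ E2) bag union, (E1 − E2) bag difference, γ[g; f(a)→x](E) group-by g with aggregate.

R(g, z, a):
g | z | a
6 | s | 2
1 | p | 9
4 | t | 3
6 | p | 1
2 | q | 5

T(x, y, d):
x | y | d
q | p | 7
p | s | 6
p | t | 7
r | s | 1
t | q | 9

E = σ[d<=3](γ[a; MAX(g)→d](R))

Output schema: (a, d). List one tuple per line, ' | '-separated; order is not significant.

Row counts bottom-up:
  R → 5
  γ[a; MAX(g)→d](R) → 5
  σ[d<=3](γ[a; MAX(g)→d](R)) → 2

== RESULT ==
a | d
5 | 2
9 | 1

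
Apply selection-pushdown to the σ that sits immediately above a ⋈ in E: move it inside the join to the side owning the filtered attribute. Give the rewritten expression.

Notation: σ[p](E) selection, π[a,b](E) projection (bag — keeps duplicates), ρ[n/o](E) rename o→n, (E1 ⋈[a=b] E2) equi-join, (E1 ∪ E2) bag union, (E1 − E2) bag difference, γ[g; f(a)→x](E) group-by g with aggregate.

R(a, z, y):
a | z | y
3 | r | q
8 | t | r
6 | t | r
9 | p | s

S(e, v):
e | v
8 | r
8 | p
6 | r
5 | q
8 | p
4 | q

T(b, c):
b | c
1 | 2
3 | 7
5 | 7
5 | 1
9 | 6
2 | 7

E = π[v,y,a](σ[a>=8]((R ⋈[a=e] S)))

σ filters on a, owned by the left side.
E' = π[v,y,a]((σ[a>=8](R) ⋈[a=e] S))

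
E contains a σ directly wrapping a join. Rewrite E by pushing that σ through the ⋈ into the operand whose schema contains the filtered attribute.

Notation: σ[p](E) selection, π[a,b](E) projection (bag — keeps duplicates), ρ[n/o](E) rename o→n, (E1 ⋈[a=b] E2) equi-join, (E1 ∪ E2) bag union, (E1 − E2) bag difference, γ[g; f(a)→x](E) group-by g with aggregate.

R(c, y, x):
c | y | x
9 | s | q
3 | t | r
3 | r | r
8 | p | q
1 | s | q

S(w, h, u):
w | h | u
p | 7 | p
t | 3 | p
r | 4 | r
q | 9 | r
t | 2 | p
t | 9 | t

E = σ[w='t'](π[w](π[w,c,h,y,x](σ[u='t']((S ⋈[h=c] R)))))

σ filters on u, owned by the left side.
E' = σ[w='t'](π[w](π[w,c,h,y,x]((σ[u='t'](S) ⋈[h=c] R))))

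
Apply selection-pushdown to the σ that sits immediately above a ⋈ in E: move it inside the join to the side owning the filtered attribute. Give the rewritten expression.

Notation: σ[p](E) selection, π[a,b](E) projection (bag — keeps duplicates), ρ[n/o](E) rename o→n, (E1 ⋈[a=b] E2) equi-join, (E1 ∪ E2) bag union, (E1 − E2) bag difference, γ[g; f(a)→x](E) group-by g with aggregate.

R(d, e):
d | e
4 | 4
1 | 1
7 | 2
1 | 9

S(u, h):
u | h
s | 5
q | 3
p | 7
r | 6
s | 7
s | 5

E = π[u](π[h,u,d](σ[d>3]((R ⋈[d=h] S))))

σ filters on d, owned by the left side.
E' = π[u](π[h,u,d]((σ[d>3](R) ⋈[d=h] S)))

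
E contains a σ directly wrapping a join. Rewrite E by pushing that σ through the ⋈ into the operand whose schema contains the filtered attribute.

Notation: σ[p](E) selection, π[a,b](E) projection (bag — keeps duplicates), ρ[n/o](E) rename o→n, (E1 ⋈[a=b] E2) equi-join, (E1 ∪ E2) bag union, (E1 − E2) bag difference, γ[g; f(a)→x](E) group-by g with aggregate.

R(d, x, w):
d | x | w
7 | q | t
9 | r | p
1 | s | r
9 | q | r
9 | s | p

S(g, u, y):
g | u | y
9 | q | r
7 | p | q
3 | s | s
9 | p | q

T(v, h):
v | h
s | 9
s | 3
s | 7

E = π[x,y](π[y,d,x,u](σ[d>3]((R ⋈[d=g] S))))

σ filters on d, owned by the left side.
E' = π[x,y](π[y,d,x,u]((σ[d>3](R) ⋈[d=g] S)))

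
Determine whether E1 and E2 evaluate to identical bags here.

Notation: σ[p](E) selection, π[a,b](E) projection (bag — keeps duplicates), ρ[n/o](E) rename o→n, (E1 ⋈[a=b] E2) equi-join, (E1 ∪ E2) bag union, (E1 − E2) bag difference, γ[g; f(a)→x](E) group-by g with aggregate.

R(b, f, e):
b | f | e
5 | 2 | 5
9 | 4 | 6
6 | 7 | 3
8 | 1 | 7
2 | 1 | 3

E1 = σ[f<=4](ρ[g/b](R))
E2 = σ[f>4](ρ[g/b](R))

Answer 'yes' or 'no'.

E1 stepwise |·|:
  R → 5
  ρ[g/b](R) → 5
  σ[f<=4](ρ[g/b](R)) → 4
E2 stepwise |·|:
  R → 5
  ρ[g/b](R) → 5
  σ[f>4](ρ[g/b](R)) → 1

E1 result:
g | f | e
2 | 1 | 3
5 | 2 | 5
8 | 1 | 7
9 | 4 | 6
E2 result:
g | f | e
6 | 7 | 3
Witness: (6, 7, 3) appears 0× in E1 but 1× in E2.

no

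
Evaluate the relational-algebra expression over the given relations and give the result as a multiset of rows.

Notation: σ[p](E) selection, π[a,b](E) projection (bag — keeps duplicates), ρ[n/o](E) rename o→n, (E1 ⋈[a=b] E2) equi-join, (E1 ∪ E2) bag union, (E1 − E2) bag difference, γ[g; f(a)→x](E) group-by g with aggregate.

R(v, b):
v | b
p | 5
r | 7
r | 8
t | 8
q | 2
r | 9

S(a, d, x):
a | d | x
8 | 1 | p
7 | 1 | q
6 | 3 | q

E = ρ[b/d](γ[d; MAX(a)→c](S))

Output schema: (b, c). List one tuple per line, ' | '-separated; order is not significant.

Stepwise |·|:
  S → 3
  γ[d; MAX(a)→c](S) → 2
  ρ[b/d](γ[d; MAX(a)→c](S)) → 2

== RESULT ==
b | c
1 | 8
3 | 6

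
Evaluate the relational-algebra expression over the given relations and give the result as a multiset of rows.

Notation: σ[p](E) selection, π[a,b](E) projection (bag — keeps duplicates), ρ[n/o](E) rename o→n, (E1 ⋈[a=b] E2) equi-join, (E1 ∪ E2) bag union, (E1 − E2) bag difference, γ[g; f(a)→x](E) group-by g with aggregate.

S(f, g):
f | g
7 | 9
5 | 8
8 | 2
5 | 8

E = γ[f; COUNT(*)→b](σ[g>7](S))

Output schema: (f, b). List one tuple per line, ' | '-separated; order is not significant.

Row counts bottom-up:
  S → 4
  σ[g>7](S) → 3
  γ[f; COUNT(*)→b](σ[g>7](S)) → 2

== RESULT ==
f | b
5 | 2
7 | 1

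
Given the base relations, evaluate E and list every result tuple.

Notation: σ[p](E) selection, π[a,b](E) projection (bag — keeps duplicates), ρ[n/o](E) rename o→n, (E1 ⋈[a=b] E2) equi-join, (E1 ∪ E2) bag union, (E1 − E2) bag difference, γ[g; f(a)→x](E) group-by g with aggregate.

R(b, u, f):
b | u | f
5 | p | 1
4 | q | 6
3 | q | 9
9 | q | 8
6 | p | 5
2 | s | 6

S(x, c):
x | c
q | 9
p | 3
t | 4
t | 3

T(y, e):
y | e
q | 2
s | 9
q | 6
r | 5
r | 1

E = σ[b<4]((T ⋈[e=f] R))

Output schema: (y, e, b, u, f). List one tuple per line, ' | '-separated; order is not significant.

Stepwise |·|:
  T → 5
  R → 6
  (T ⋈[e=f] R) → 5
  σ[b<4]((T ⋈[e=f] R)) → 2

== RESULT ==
y | e | b | u | f
q | 6 | 2 | s | 6
s | 9 | 3 | q | 9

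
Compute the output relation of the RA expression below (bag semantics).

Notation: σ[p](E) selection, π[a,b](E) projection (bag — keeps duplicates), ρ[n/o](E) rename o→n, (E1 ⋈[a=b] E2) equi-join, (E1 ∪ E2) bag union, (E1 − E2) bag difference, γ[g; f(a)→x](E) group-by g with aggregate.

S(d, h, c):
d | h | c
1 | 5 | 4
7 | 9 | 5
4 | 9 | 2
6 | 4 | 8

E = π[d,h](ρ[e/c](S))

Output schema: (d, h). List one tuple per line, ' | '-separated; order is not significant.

Row counts bottom-up:
  S → 4
  ρ[e/c](S) → 4
  π[d,h](ρ[e/c](S)) → 4

== RESULT ==
d | h
1 | 5
4 | 9
6 | 4
7 | 9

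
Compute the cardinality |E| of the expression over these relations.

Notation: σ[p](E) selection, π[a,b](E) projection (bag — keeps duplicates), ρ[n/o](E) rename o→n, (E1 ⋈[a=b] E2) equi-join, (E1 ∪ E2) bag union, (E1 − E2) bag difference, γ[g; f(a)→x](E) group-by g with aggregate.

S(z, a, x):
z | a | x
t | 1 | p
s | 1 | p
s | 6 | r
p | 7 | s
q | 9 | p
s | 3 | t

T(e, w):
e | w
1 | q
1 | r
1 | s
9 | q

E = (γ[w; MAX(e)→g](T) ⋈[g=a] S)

Row counts bottom-up:
  T → 4
  γ[w; MAX(e)→g](T) → 3
  S → 6
  (γ[w; MAX(e)→g](T) ⋈[g=a] S) → 5

|E| = 5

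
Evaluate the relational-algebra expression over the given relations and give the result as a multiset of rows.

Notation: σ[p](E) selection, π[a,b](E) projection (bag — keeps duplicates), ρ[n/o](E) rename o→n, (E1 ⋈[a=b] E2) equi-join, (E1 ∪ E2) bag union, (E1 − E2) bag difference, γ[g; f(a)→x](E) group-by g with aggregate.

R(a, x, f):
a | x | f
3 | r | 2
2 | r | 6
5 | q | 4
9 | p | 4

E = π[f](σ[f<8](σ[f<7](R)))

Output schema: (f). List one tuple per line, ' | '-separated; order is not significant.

Row counts bottom-up:
  R → 4
  σ[f<7](R) → 4
  σ[f<8](σ[f<7](R)) → 4
  π[f](σ[f<8](σ[f<7](R))) → 4

== RESULT ==
f
2
4
4
6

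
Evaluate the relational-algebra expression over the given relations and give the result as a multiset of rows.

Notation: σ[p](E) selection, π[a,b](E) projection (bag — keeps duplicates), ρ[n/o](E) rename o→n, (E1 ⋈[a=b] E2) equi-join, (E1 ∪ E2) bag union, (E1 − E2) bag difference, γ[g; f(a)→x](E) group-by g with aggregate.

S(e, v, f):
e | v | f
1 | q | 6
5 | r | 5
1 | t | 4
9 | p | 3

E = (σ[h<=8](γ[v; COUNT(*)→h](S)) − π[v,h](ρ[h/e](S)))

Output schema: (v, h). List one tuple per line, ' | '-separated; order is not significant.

Subexpression sizes:
  S → 4
  γ[v; COUNT(*)→h](S) → 4
  σ[h<=8](γ[v; COUNT(*)→h](S)) → 4
  S → 4
  ρ[h/e](S) → 4
  π[v,h](ρ[h/e](S)) → 4
  (σ[h<=8](γ[v; COUNT(*)→h](S)) − π[v,h](ρ[h/e](S))) → 2

== RESULT ==
v | h
p | 1
r | 1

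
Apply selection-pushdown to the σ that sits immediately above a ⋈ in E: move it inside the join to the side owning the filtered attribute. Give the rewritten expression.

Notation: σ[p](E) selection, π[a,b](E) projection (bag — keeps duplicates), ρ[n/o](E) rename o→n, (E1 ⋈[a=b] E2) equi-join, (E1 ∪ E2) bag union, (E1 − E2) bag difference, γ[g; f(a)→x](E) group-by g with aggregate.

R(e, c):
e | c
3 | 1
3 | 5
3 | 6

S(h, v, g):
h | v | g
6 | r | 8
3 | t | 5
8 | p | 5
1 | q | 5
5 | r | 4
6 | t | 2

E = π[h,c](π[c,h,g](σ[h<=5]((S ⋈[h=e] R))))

σ filters on h, owned by the left side.
E' = π[h,c](π[c,h,g]((σ[h<=5](S) ⋈[h=e] R)))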